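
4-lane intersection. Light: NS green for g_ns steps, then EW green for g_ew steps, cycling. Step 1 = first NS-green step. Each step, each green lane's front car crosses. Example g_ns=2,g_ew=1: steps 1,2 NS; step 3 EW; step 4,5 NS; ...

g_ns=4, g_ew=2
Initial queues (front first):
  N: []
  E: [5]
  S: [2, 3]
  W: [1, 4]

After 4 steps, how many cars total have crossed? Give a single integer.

Answer: 2

Derivation:
Step 1 [NS]: N:empty,E:wait,S:car2-GO,W:wait | queues: N=0 E=1 S=1 W=2
Step 2 [NS]: N:empty,E:wait,S:car3-GO,W:wait | queues: N=0 E=1 S=0 W=2
Step 3 [NS]: N:empty,E:wait,S:empty,W:wait | queues: N=0 E=1 S=0 W=2
Step 4 [NS]: N:empty,E:wait,S:empty,W:wait | queues: N=0 E=1 S=0 W=2
Cars crossed by step 4: 2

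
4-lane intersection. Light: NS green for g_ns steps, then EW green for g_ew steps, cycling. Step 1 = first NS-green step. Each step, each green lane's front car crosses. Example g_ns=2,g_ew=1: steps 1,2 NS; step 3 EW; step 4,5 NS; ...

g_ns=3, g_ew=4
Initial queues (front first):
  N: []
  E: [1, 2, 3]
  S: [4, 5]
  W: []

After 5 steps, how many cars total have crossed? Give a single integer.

Step 1 [NS]: N:empty,E:wait,S:car4-GO,W:wait | queues: N=0 E=3 S=1 W=0
Step 2 [NS]: N:empty,E:wait,S:car5-GO,W:wait | queues: N=0 E=3 S=0 W=0
Step 3 [NS]: N:empty,E:wait,S:empty,W:wait | queues: N=0 E=3 S=0 W=0
Step 4 [EW]: N:wait,E:car1-GO,S:wait,W:empty | queues: N=0 E=2 S=0 W=0
Step 5 [EW]: N:wait,E:car2-GO,S:wait,W:empty | queues: N=0 E=1 S=0 W=0
Cars crossed by step 5: 4

Answer: 4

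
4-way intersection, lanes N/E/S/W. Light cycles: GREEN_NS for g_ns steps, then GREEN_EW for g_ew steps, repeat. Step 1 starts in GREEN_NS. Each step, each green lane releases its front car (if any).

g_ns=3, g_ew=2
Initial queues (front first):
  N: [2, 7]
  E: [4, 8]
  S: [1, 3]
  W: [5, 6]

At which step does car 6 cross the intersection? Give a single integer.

Step 1 [NS]: N:car2-GO,E:wait,S:car1-GO,W:wait | queues: N=1 E=2 S=1 W=2
Step 2 [NS]: N:car7-GO,E:wait,S:car3-GO,W:wait | queues: N=0 E=2 S=0 W=2
Step 3 [NS]: N:empty,E:wait,S:empty,W:wait | queues: N=0 E=2 S=0 W=2
Step 4 [EW]: N:wait,E:car4-GO,S:wait,W:car5-GO | queues: N=0 E=1 S=0 W=1
Step 5 [EW]: N:wait,E:car8-GO,S:wait,W:car6-GO | queues: N=0 E=0 S=0 W=0
Car 6 crosses at step 5

5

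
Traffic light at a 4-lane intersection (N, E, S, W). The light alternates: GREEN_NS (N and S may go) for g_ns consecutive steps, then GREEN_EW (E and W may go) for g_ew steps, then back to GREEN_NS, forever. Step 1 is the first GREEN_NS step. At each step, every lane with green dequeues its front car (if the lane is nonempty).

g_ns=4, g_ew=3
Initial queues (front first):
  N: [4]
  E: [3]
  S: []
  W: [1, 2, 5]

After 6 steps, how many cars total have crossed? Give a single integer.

Answer: 4

Derivation:
Step 1 [NS]: N:car4-GO,E:wait,S:empty,W:wait | queues: N=0 E=1 S=0 W=3
Step 2 [NS]: N:empty,E:wait,S:empty,W:wait | queues: N=0 E=1 S=0 W=3
Step 3 [NS]: N:empty,E:wait,S:empty,W:wait | queues: N=0 E=1 S=0 W=3
Step 4 [NS]: N:empty,E:wait,S:empty,W:wait | queues: N=0 E=1 S=0 W=3
Step 5 [EW]: N:wait,E:car3-GO,S:wait,W:car1-GO | queues: N=0 E=0 S=0 W=2
Step 6 [EW]: N:wait,E:empty,S:wait,W:car2-GO | queues: N=0 E=0 S=0 W=1
Cars crossed by step 6: 4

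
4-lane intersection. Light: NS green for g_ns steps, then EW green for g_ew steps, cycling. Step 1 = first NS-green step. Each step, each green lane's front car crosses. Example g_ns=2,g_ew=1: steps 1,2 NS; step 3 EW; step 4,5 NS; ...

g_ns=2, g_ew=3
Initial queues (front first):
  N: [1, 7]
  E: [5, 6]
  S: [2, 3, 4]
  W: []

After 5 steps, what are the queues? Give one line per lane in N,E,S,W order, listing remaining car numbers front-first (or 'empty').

Step 1 [NS]: N:car1-GO,E:wait,S:car2-GO,W:wait | queues: N=1 E=2 S=2 W=0
Step 2 [NS]: N:car7-GO,E:wait,S:car3-GO,W:wait | queues: N=0 E=2 S=1 W=0
Step 3 [EW]: N:wait,E:car5-GO,S:wait,W:empty | queues: N=0 E=1 S=1 W=0
Step 4 [EW]: N:wait,E:car6-GO,S:wait,W:empty | queues: N=0 E=0 S=1 W=0
Step 5 [EW]: N:wait,E:empty,S:wait,W:empty | queues: N=0 E=0 S=1 W=0

N: empty
E: empty
S: 4
W: empty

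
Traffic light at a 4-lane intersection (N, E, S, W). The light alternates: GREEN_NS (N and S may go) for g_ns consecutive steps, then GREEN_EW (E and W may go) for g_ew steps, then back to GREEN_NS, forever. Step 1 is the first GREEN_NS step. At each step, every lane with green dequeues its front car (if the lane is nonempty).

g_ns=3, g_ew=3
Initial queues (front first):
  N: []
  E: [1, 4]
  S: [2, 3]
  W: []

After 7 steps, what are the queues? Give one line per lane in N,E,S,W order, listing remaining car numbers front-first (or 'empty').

Step 1 [NS]: N:empty,E:wait,S:car2-GO,W:wait | queues: N=0 E=2 S=1 W=0
Step 2 [NS]: N:empty,E:wait,S:car3-GO,W:wait | queues: N=0 E=2 S=0 W=0
Step 3 [NS]: N:empty,E:wait,S:empty,W:wait | queues: N=0 E=2 S=0 W=0
Step 4 [EW]: N:wait,E:car1-GO,S:wait,W:empty | queues: N=0 E=1 S=0 W=0
Step 5 [EW]: N:wait,E:car4-GO,S:wait,W:empty | queues: N=0 E=0 S=0 W=0

N: empty
E: empty
S: empty
W: empty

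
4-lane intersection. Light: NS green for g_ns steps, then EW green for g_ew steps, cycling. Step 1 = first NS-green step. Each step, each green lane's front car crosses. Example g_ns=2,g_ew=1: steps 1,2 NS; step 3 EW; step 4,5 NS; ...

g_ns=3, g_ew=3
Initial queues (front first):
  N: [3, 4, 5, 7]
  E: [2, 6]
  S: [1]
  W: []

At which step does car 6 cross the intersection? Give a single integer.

Step 1 [NS]: N:car3-GO,E:wait,S:car1-GO,W:wait | queues: N=3 E=2 S=0 W=0
Step 2 [NS]: N:car4-GO,E:wait,S:empty,W:wait | queues: N=2 E=2 S=0 W=0
Step 3 [NS]: N:car5-GO,E:wait,S:empty,W:wait | queues: N=1 E=2 S=0 W=0
Step 4 [EW]: N:wait,E:car2-GO,S:wait,W:empty | queues: N=1 E=1 S=0 W=0
Step 5 [EW]: N:wait,E:car6-GO,S:wait,W:empty | queues: N=1 E=0 S=0 W=0
Step 6 [EW]: N:wait,E:empty,S:wait,W:empty | queues: N=1 E=0 S=0 W=0
Step 7 [NS]: N:car7-GO,E:wait,S:empty,W:wait | queues: N=0 E=0 S=0 W=0
Car 6 crosses at step 5

5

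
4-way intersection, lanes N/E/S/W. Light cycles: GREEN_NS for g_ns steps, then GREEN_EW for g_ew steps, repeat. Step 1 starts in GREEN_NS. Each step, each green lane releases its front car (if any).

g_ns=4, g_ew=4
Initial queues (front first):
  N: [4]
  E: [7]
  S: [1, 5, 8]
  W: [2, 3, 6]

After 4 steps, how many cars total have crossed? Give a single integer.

Step 1 [NS]: N:car4-GO,E:wait,S:car1-GO,W:wait | queues: N=0 E=1 S=2 W=3
Step 2 [NS]: N:empty,E:wait,S:car5-GO,W:wait | queues: N=0 E=1 S=1 W=3
Step 3 [NS]: N:empty,E:wait,S:car8-GO,W:wait | queues: N=0 E=1 S=0 W=3
Step 4 [NS]: N:empty,E:wait,S:empty,W:wait | queues: N=0 E=1 S=0 W=3
Cars crossed by step 4: 4

Answer: 4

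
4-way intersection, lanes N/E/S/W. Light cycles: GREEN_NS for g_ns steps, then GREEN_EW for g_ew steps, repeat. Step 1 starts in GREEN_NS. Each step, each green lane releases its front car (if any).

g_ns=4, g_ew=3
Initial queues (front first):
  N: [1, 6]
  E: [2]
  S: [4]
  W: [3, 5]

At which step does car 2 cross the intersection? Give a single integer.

Step 1 [NS]: N:car1-GO,E:wait,S:car4-GO,W:wait | queues: N=1 E=1 S=0 W=2
Step 2 [NS]: N:car6-GO,E:wait,S:empty,W:wait | queues: N=0 E=1 S=0 W=2
Step 3 [NS]: N:empty,E:wait,S:empty,W:wait | queues: N=0 E=1 S=0 W=2
Step 4 [NS]: N:empty,E:wait,S:empty,W:wait | queues: N=0 E=1 S=0 W=2
Step 5 [EW]: N:wait,E:car2-GO,S:wait,W:car3-GO | queues: N=0 E=0 S=0 W=1
Step 6 [EW]: N:wait,E:empty,S:wait,W:car5-GO | queues: N=0 E=0 S=0 W=0
Car 2 crosses at step 5

5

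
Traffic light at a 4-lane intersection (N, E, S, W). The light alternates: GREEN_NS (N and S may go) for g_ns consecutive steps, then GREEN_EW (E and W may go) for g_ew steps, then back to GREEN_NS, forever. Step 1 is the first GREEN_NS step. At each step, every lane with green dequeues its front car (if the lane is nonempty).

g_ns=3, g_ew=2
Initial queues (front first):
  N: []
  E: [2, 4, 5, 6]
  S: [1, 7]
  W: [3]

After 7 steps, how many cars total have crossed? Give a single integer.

Step 1 [NS]: N:empty,E:wait,S:car1-GO,W:wait | queues: N=0 E=4 S=1 W=1
Step 2 [NS]: N:empty,E:wait,S:car7-GO,W:wait | queues: N=0 E=4 S=0 W=1
Step 3 [NS]: N:empty,E:wait,S:empty,W:wait | queues: N=0 E=4 S=0 W=1
Step 4 [EW]: N:wait,E:car2-GO,S:wait,W:car3-GO | queues: N=0 E=3 S=0 W=0
Step 5 [EW]: N:wait,E:car4-GO,S:wait,W:empty | queues: N=0 E=2 S=0 W=0
Step 6 [NS]: N:empty,E:wait,S:empty,W:wait | queues: N=0 E=2 S=0 W=0
Step 7 [NS]: N:empty,E:wait,S:empty,W:wait | queues: N=0 E=2 S=0 W=0
Cars crossed by step 7: 5

Answer: 5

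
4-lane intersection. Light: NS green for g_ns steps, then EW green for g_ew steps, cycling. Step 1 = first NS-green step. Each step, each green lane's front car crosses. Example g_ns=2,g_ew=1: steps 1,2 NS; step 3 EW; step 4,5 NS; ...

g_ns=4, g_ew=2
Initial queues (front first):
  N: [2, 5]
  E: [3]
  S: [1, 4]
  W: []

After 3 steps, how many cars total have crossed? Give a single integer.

Step 1 [NS]: N:car2-GO,E:wait,S:car1-GO,W:wait | queues: N=1 E=1 S=1 W=0
Step 2 [NS]: N:car5-GO,E:wait,S:car4-GO,W:wait | queues: N=0 E=1 S=0 W=0
Step 3 [NS]: N:empty,E:wait,S:empty,W:wait | queues: N=0 E=1 S=0 W=0
Cars crossed by step 3: 4

Answer: 4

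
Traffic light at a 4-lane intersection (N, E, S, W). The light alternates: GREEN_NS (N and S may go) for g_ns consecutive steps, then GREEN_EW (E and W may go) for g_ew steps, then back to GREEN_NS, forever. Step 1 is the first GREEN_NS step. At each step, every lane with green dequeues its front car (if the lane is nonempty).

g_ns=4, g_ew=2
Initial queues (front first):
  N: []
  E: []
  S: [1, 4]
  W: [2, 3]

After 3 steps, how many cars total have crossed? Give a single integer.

Answer: 2

Derivation:
Step 1 [NS]: N:empty,E:wait,S:car1-GO,W:wait | queues: N=0 E=0 S=1 W=2
Step 2 [NS]: N:empty,E:wait,S:car4-GO,W:wait | queues: N=0 E=0 S=0 W=2
Step 3 [NS]: N:empty,E:wait,S:empty,W:wait | queues: N=0 E=0 S=0 W=2
Cars crossed by step 3: 2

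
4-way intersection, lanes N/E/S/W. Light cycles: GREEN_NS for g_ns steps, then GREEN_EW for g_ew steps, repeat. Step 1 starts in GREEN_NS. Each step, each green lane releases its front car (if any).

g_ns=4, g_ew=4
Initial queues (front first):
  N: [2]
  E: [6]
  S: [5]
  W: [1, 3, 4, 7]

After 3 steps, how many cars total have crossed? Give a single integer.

Answer: 2

Derivation:
Step 1 [NS]: N:car2-GO,E:wait,S:car5-GO,W:wait | queues: N=0 E=1 S=0 W=4
Step 2 [NS]: N:empty,E:wait,S:empty,W:wait | queues: N=0 E=1 S=0 W=4
Step 3 [NS]: N:empty,E:wait,S:empty,W:wait | queues: N=0 E=1 S=0 W=4
Cars crossed by step 3: 2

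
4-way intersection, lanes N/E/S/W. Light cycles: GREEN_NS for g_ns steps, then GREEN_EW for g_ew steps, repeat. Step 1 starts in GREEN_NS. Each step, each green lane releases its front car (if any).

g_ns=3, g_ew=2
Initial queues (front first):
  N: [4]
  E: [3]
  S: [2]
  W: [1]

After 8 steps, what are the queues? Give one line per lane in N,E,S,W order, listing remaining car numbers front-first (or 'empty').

Step 1 [NS]: N:car4-GO,E:wait,S:car2-GO,W:wait | queues: N=0 E=1 S=0 W=1
Step 2 [NS]: N:empty,E:wait,S:empty,W:wait | queues: N=0 E=1 S=0 W=1
Step 3 [NS]: N:empty,E:wait,S:empty,W:wait | queues: N=0 E=1 S=0 W=1
Step 4 [EW]: N:wait,E:car3-GO,S:wait,W:car1-GO | queues: N=0 E=0 S=0 W=0

N: empty
E: empty
S: empty
W: empty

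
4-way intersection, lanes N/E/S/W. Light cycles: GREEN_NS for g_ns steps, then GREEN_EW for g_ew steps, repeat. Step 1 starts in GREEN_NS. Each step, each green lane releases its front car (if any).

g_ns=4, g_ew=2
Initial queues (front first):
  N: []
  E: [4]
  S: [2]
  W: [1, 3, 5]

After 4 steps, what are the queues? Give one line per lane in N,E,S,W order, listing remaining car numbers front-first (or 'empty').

Step 1 [NS]: N:empty,E:wait,S:car2-GO,W:wait | queues: N=0 E=1 S=0 W=3
Step 2 [NS]: N:empty,E:wait,S:empty,W:wait | queues: N=0 E=1 S=0 W=3
Step 3 [NS]: N:empty,E:wait,S:empty,W:wait | queues: N=0 E=1 S=0 W=3
Step 4 [NS]: N:empty,E:wait,S:empty,W:wait | queues: N=0 E=1 S=0 W=3

N: empty
E: 4
S: empty
W: 1 3 5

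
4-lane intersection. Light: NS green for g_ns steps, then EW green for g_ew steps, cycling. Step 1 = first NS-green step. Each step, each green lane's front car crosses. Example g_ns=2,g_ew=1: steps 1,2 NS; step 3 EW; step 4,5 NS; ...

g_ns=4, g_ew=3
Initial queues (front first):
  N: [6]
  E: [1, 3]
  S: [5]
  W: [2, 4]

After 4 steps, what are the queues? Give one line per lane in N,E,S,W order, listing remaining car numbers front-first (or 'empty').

Step 1 [NS]: N:car6-GO,E:wait,S:car5-GO,W:wait | queues: N=0 E=2 S=0 W=2
Step 2 [NS]: N:empty,E:wait,S:empty,W:wait | queues: N=0 E=2 S=0 W=2
Step 3 [NS]: N:empty,E:wait,S:empty,W:wait | queues: N=0 E=2 S=0 W=2
Step 4 [NS]: N:empty,E:wait,S:empty,W:wait | queues: N=0 E=2 S=0 W=2

N: empty
E: 1 3
S: empty
W: 2 4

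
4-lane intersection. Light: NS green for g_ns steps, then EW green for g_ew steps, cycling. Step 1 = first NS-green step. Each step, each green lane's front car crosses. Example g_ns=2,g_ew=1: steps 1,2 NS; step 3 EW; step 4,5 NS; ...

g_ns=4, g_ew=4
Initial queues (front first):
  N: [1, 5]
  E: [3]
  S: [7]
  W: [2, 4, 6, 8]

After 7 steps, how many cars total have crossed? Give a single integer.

Answer: 7

Derivation:
Step 1 [NS]: N:car1-GO,E:wait,S:car7-GO,W:wait | queues: N=1 E=1 S=0 W=4
Step 2 [NS]: N:car5-GO,E:wait,S:empty,W:wait | queues: N=0 E=1 S=0 W=4
Step 3 [NS]: N:empty,E:wait,S:empty,W:wait | queues: N=0 E=1 S=0 W=4
Step 4 [NS]: N:empty,E:wait,S:empty,W:wait | queues: N=0 E=1 S=0 W=4
Step 5 [EW]: N:wait,E:car3-GO,S:wait,W:car2-GO | queues: N=0 E=0 S=0 W=3
Step 6 [EW]: N:wait,E:empty,S:wait,W:car4-GO | queues: N=0 E=0 S=0 W=2
Step 7 [EW]: N:wait,E:empty,S:wait,W:car6-GO | queues: N=0 E=0 S=0 W=1
Cars crossed by step 7: 7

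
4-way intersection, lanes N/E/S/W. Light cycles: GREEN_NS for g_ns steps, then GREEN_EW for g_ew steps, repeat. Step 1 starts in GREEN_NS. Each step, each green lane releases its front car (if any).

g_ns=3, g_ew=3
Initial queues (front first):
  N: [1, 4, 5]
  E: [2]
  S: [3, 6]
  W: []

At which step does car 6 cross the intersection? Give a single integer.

Step 1 [NS]: N:car1-GO,E:wait,S:car3-GO,W:wait | queues: N=2 E=1 S=1 W=0
Step 2 [NS]: N:car4-GO,E:wait,S:car6-GO,W:wait | queues: N=1 E=1 S=0 W=0
Step 3 [NS]: N:car5-GO,E:wait,S:empty,W:wait | queues: N=0 E=1 S=0 W=0
Step 4 [EW]: N:wait,E:car2-GO,S:wait,W:empty | queues: N=0 E=0 S=0 W=0
Car 6 crosses at step 2

2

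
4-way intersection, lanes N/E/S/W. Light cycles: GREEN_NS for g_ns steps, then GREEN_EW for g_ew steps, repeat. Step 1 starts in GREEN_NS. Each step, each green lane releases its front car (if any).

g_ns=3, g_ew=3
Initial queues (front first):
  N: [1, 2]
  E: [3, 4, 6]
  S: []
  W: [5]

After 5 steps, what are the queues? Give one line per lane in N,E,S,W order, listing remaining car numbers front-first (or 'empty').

Step 1 [NS]: N:car1-GO,E:wait,S:empty,W:wait | queues: N=1 E=3 S=0 W=1
Step 2 [NS]: N:car2-GO,E:wait,S:empty,W:wait | queues: N=0 E=3 S=0 W=1
Step 3 [NS]: N:empty,E:wait,S:empty,W:wait | queues: N=0 E=3 S=0 W=1
Step 4 [EW]: N:wait,E:car3-GO,S:wait,W:car5-GO | queues: N=0 E=2 S=0 W=0
Step 5 [EW]: N:wait,E:car4-GO,S:wait,W:empty | queues: N=0 E=1 S=0 W=0

N: empty
E: 6
S: empty
W: empty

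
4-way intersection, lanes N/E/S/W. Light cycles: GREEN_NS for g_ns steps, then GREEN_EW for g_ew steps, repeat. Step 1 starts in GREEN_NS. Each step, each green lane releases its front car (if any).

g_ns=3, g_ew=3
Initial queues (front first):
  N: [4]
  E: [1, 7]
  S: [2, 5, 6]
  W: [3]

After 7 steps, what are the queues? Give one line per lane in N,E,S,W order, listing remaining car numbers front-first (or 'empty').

Step 1 [NS]: N:car4-GO,E:wait,S:car2-GO,W:wait | queues: N=0 E=2 S=2 W=1
Step 2 [NS]: N:empty,E:wait,S:car5-GO,W:wait | queues: N=0 E=2 S=1 W=1
Step 3 [NS]: N:empty,E:wait,S:car6-GO,W:wait | queues: N=0 E=2 S=0 W=1
Step 4 [EW]: N:wait,E:car1-GO,S:wait,W:car3-GO | queues: N=0 E=1 S=0 W=0
Step 5 [EW]: N:wait,E:car7-GO,S:wait,W:empty | queues: N=0 E=0 S=0 W=0

N: empty
E: empty
S: empty
W: empty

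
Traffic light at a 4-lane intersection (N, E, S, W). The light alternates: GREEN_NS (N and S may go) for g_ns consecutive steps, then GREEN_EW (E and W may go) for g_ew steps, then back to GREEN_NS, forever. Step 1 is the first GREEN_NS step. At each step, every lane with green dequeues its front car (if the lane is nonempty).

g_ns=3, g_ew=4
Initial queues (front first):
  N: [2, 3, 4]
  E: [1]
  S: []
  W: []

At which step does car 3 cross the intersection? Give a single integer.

Step 1 [NS]: N:car2-GO,E:wait,S:empty,W:wait | queues: N=2 E=1 S=0 W=0
Step 2 [NS]: N:car3-GO,E:wait,S:empty,W:wait | queues: N=1 E=1 S=0 W=0
Step 3 [NS]: N:car4-GO,E:wait,S:empty,W:wait | queues: N=0 E=1 S=0 W=0
Step 4 [EW]: N:wait,E:car1-GO,S:wait,W:empty | queues: N=0 E=0 S=0 W=0
Car 3 crosses at step 2

2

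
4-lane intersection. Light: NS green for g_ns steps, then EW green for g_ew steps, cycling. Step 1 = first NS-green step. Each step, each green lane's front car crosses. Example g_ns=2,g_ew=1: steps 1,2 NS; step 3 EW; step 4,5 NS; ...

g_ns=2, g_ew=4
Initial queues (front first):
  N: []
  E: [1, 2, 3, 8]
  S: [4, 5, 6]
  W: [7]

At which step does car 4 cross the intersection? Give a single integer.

Step 1 [NS]: N:empty,E:wait,S:car4-GO,W:wait | queues: N=0 E=4 S=2 W=1
Step 2 [NS]: N:empty,E:wait,S:car5-GO,W:wait | queues: N=0 E=4 S=1 W=1
Step 3 [EW]: N:wait,E:car1-GO,S:wait,W:car7-GO | queues: N=0 E=3 S=1 W=0
Step 4 [EW]: N:wait,E:car2-GO,S:wait,W:empty | queues: N=0 E=2 S=1 W=0
Step 5 [EW]: N:wait,E:car3-GO,S:wait,W:empty | queues: N=0 E=1 S=1 W=0
Step 6 [EW]: N:wait,E:car8-GO,S:wait,W:empty | queues: N=0 E=0 S=1 W=0
Step 7 [NS]: N:empty,E:wait,S:car6-GO,W:wait | queues: N=0 E=0 S=0 W=0
Car 4 crosses at step 1

1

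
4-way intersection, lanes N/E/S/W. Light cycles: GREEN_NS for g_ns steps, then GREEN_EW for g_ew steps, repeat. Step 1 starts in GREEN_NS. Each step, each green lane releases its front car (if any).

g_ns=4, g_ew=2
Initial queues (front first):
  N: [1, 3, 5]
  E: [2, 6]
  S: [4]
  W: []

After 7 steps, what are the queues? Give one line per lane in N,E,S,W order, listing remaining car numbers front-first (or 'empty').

Step 1 [NS]: N:car1-GO,E:wait,S:car4-GO,W:wait | queues: N=2 E=2 S=0 W=0
Step 2 [NS]: N:car3-GO,E:wait,S:empty,W:wait | queues: N=1 E=2 S=0 W=0
Step 3 [NS]: N:car5-GO,E:wait,S:empty,W:wait | queues: N=0 E=2 S=0 W=0
Step 4 [NS]: N:empty,E:wait,S:empty,W:wait | queues: N=0 E=2 S=0 W=0
Step 5 [EW]: N:wait,E:car2-GO,S:wait,W:empty | queues: N=0 E=1 S=0 W=0
Step 6 [EW]: N:wait,E:car6-GO,S:wait,W:empty | queues: N=0 E=0 S=0 W=0

N: empty
E: empty
S: empty
W: empty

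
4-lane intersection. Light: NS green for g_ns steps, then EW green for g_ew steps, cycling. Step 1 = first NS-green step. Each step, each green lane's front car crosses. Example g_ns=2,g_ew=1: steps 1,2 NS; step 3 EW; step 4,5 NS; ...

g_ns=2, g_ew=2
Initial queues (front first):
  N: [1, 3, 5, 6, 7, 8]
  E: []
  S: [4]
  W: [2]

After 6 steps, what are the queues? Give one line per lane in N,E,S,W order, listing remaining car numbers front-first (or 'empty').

Step 1 [NS]: N:car1-GO,E:wait,S:car4-GO,W:wait | queues: N=5 E=0 S=0 W=1
Step 2 [NS]: N:car3-GO,E:wait,S:empty,W:wait | queues: N=4 E=0 S=0 W=1
Step 3 [EW]: N:wait,E:empty,S:wait,W:car2-GO | queues: N=4 E=0 S=0 W=0
Step 4 [EW]: N:wait,E:empty,S:wait,W:empty | queues: N=4 E=0 S=0 W=0
Step 5 [NS]: N:car5-GO,E:wait,S:empty,W:wait | queues: N=3 E=0 S=0 W=0
Step 6 [NS]: N:car6-GO,E:wait,S:empty,W:wait | queues: N=2 E=0 S=0 W=0

N: 7 8
E: empty
S: empty
W: empty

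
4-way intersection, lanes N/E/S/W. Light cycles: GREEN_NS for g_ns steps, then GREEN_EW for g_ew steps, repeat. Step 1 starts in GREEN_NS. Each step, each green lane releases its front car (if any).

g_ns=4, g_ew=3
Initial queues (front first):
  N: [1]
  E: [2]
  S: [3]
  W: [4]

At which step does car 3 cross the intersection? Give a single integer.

Step 1 [NS]: N:car1-GO,E:wait,S:car3-GO,W:wait | queues: N=0 E=1 S=0 W=1
Step 2 [NS]: N:empty,E:wait,S:empty,W:wait | queues: N=0 E=1 S=0 W=1
Step 3 [NS]: N:empty,E:wait,S:empty,W:wait | queues: N=0 E=1 S=0 W=1
Step 4 [NS]: N:empty,E:wait,S:empty,W:wait | queues: N=0 E=1 S=0 W=1
Step 5 [EW]: N:wait,E:car2-GO,S:wait,W:car4-GO | queues: N=0 E=0 S=0 W=0
Car 3 crosses at step 1

1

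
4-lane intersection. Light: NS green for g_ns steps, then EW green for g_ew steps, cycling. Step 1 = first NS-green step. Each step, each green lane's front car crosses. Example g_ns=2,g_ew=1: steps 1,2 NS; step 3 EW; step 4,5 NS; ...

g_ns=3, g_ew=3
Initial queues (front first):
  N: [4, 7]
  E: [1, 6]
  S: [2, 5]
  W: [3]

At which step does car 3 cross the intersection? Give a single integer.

Step 1 [NS]: N:car4-GO,E:wait,S:car2-GO,W:wait | queues: N=1 E=2 S=1 W=1
Step 2 [NS]: N:car7-GO,E:wait,S:car5-GO,W:wait | queues: N=0 E=2 S=0 W=1
Step 3 [NS]: N:empty,E:wait,S:empty,W:wait | queues: N=0 E=2 S=0 W=1
Step 4 [EW]: N:wait,E:car1-GO,S:wait,W:car3-GO | queues: N=0 E=1 S=0 W=0
Step 5 [EW]: N:wait,E:car6-GO,S:wait,W:empty | queues: N=0 E=0 S=0 W=0
Car 3 crosses at step 4

4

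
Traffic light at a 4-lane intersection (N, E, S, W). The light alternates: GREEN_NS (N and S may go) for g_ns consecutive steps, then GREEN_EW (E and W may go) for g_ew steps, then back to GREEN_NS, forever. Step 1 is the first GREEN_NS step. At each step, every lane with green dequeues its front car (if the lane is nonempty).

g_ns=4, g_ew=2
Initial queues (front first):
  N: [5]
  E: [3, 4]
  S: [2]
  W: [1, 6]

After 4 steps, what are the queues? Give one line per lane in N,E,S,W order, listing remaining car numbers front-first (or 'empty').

Step 1 [NS]: N:car5-GO,E:wait,S:car2-GO,W:wait | queues: N=0 E=2 S=0 W=2
Step 2 [NS]: N:empty,E:wait,S:empty,W:wait | queues: N=0 E=2 S=0 W=2
Step 3 [NS]: N:empty,E:wait,S:empty,W:wait | queues: N=0 E=2 S=0 W=2
Step 4 [NS]: N:empty,E:wait,S:empty,W:wait | queues: N=0 E=2 S=0 W=2

N: empty
E: 3 4
S: empty
W: 1 6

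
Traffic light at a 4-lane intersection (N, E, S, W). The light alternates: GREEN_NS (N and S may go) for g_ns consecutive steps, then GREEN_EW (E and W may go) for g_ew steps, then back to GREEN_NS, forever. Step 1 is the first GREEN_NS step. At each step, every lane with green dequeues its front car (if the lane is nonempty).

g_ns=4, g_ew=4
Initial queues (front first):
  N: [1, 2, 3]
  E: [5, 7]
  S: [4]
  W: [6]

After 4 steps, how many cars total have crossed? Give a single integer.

Answer: 4

Derivation:
Step 1 [NS]: N:car1-GO,E:wait,S:car4-GO,W:wait | queues: N=2 E=2 S=0 W=1
Step 2 [NS]: N:car2-GO,E:wait,S:empty,W:wait | queues: N=1 E=2 S=0 W=1
Step 3 [NS]: N:car3-GO,E:wait,S:empty,W:wait | queues: N=0 E=2 S=0 W=1
Step 4 [NS]: N:empty,E:wait,S:empty,W:wait | queues: N=0 E=2 S=0 W=1
Cars crossed by step 4: 4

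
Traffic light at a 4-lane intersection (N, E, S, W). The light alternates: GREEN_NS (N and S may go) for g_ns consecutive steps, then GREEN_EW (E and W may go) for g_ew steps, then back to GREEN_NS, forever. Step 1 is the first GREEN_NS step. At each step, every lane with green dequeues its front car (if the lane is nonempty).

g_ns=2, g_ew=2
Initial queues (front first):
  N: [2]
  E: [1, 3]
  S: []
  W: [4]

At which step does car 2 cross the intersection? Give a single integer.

Step 1 [NS]: N:car2-GO,E:wait,S:empty,W:wait | queues: N=0 E=2 S=0 W=1
Step 2 [NS]: N:empty,E:wait,S:empty,W:wait | queues: N=0 E=2 S=0 W=1
Step 3 [EW]: N:wait,E:car1-GO,S:wait,W:car4-GO | queues: N=0 E=1 S=0 W=0
Step 4 [EW]: N:wait,E:car3-GO,S:wait,W:empty | queues: N=0 E=0 S=0 W=0
Car 2 crosses at step 1

1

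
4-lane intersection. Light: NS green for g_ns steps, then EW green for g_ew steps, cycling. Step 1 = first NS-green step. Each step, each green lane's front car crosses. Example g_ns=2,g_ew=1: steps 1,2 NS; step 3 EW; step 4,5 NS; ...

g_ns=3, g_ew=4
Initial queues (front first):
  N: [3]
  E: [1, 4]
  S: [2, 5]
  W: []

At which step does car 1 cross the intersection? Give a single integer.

Step 1 [NS]: N:car3-GO,E:wait,S:car2-GO,W:wait | queues: N=0 E=2 S=1 W=0
Step 2 [NS]: N:empty,E:wait,S:car5-GO,W:wait | queues: N=0 E=2 S=0 W=0
Step 3 [NS]: N:empty,E:wait,S:empty,W:wait | queues: N=0 E=2 S=0 W=0
Step 4 [EW]: N:wait,E:car1-GO,S:wait,W:empty | queues: N=0 E=1 S=0 W=0
Step 5 [EW]: N:wait,E:car4-GO,S:wait,W:empty | queues: N=0 E=0 S=0 W=0
Car 1 crosses at step 4

4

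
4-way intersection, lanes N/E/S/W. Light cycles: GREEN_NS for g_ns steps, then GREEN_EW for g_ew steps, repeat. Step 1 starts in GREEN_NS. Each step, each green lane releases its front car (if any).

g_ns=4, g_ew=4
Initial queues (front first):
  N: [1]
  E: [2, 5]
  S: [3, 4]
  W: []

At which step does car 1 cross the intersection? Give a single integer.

Step 1 [NS]: N:car1-GO,E:wait,S:car3-GO,W:wait | queues: N=0 E=2 S=1 W=0
Step 2 [NS]: N:empty,E:wait,S:car4-GO,W:wait | queues: N=0 E=2 S=0 W=0
Step 3 [NS]: N:empty,E:wait,S:empty,W:wait | queues: N=0 E=2 S=0 W=0
Step 4 [NS]: N:empty,E:wait,S:empty,W:wait | queues: N=0 E=2 S=0 W=0
Step 5 [EW]: N:wait,E:car2-GO,S:wait,W:empty | queues: N=0 E=1 S=0 W=0
Step 6 [EW]: N:wait,E:car5-GO,S:wait,W:empty | queues: N=0 E=0 S=0 W=0
Car 1 crosses at step 1

1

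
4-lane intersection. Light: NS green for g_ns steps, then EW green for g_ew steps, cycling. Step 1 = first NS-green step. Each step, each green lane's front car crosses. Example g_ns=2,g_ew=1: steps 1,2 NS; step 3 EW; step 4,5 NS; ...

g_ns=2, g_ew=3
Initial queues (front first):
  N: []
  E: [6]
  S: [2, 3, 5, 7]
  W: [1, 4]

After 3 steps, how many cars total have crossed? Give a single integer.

Step 1 [NS]: N:empty,E:wait,S:car2-GO,W:wait | queues: N=0 E=1 S=3 W=2
Step 2 [NS]: N:empty,E:wait,S:car3-GO,W:wait | queues: N=0 E=1 S=2 W=2
Step 3 [EW]: N:wait,E:car6-GO,S:wait,W:car1-GO | queues: N=0 E=0 S=2 W=1
Cars crossed by step 3: 4

Answer: 4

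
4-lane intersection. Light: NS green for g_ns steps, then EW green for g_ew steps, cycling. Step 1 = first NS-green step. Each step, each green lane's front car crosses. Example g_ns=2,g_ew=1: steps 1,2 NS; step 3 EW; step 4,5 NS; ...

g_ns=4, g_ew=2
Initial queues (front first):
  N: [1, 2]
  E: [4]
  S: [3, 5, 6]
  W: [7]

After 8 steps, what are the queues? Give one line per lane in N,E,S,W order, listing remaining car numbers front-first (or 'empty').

Step 1 [NS]: N:car1-GO,E:wait,S:car3-GO,W:wait | queues: N=1 E=1 S=2 W=1
Step 2 [NS]: N:car2-GO,E:wait,S:car5-GO,W:wait | queues: N=0 E=1 S=1 W=1
Step 3 [NS]: N:empty,E:wait,S:car6-GO,W:wait | queues: N=0 E=1 S=0 W=1
Step 4 [NS]: N:empty,E:wait,S:empty,W:wait | queues: N=0 E=1 S=0 W=1
Step 5 [EW]: N:wait,E:car4-GO,S:wait,W:car7-GO | queues: N=0 E=0 S=0 W=0

N: empty
E: empty
S: empty
W: empty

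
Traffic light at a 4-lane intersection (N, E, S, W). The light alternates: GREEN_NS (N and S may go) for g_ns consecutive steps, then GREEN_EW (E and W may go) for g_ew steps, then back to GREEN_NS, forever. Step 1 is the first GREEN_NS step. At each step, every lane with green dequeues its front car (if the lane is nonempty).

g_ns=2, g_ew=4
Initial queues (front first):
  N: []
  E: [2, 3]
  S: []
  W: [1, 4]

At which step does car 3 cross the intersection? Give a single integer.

Step 1 [NS]: N:empty,E:wait,S:empty,W:wait | queues: N=0 E=2 S=0 W=2
Step 2 [NS]: N:empty,E:wait,S:empty,W:wait | queues: N=0 E=2 S=0 W=2
Step 3 [EW]: N:wait,E:car2-GO,S:wait,W:car1-GO | queues: N=0 E=1 S=0 W=1
Step 4 [EW]: N:wait,E:car3-GO,S:wait,W:car4-GO | queues: N=0 E=0 S=0 W=0
Car 3 crosses at step 4

4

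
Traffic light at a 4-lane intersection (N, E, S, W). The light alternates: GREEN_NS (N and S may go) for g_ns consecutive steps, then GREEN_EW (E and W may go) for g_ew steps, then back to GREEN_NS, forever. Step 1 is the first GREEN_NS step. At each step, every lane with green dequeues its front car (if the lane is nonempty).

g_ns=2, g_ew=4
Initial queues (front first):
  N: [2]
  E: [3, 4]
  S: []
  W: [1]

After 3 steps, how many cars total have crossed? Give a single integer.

Step 1 [NS]: N:car2-GO,E:wait,S:empty,W:wait | queues: N=0 E=2 S=0 W=1
Step 2 [NS]: N:empty,E:wait,S:empty,W:wait | queues: N=0 E=2 S=0 W=1
Step 3 [EW]: N:wait,E:car3-GO,S:wait,W:car1-GO | queues: N=0 E=1 S=0 W=0
Cars crossed by step 3: 3

Answer: 3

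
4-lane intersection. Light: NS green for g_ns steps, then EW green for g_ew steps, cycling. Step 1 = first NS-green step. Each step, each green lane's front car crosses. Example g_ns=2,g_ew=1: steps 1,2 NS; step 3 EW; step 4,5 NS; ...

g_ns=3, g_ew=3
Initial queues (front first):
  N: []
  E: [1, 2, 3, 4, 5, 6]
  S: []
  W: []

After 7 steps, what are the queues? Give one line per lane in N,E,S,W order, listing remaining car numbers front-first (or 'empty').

Step 1 [NS]: N:empty,E:wait,S:empty,W:wait | queues: N=0 E=6 S=0 W=0
Step 2 [NS]: N:empty,E:wait,S:empty,W:wait | queues: N=0 E=6 S=0 W=0
Step 3 [NS]: N:empty,E:wait,S:empty,W:wait | queues: N=0 E=6 S=0 W=0
Step 4 [EW]: N:wait,E:car1-GO,S:wait,W:empty | queues: N=0 E=5 S=0 W=0
Step 5 [EW]: N:wait,E:car2-GO,S:wait,W:empty | queues: N=0 E=4 S=0 W=0
Step 6 [EW]: N:wait,E:car3-GO,S:wait,W:empty | queues: N=0 E=3 S=0 W=0
Step 7 [NS]: N:empty,E:wait,S:empty,W:wait | queues: N=0 E=3 S=0 W=0

N: empty
E: 4 5 6
S: empty
W: empty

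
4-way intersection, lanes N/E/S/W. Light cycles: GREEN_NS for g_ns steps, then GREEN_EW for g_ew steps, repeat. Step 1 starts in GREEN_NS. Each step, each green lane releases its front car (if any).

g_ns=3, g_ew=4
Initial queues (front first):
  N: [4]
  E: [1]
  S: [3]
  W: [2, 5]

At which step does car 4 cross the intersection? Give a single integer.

Step 1 [NS]: N:car4-GO,E:wait,S:car3-GO,W:wait | queues: N=0 E=1 S=0 W=2
Step 2 [NS]: N:empty,E:wait,S:empty,W:wait | queues: N=0 E=1 S=0 W=2
Step 3 [NS]: N:empty,E:wait,S:empty,W:wait | queues: N=0 E=1 S=0 W=2
Step 4 [EW]: N:wait,E:car1-GO,S:wait,W:car2-GO | queues: N=0 E=0 S=0 W=1
Step 5 [EW]: N:wait,E:empty,S:wait,W:car5-GO | queues: N=0 E=0 S=0 W=0
Car 4 crosses at step 1

1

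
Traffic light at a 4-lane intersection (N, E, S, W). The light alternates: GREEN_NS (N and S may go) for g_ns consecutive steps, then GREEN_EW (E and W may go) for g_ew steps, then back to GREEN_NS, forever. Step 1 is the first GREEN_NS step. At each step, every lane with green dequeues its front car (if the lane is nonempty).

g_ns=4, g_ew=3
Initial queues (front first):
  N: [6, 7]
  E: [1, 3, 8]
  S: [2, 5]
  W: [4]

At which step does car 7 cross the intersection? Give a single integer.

Step 1 [NS]: N:car6-GO,E:wait,S:car2-GO,W:wait | queues: N=1 E=3 S=1 W=1
Step 2 [NS]: N:car7-GO,E:wait,S:car5-GO,W:wait | queues: N=0 E=3 S=0 W=1
Step 3 [NS]: N:empty,E:wait,S:empty,W:wait | queues: N=0 E=3 S=0 W=1
Step 4 [NS]: N:empty,E:wait,S:empty,W:wait | queues: N=0 E=3 S=0 W=1
Step 5 [EW]: N:wait,E:car1-GO,S:wait,W:car4-GO | queues: N=0 E=2 S=0 W=0
Step 6 [EW]: N:wait,E:car3-GO,S:wait,W:empty | queues: N=0 E=1 S=0 W=0
Step 7 [EW]: N:wait,E:car8-GO,S:wait,W:empty | queues: N=0 E=0 S=0 W=0
Car 7 crosses at step 2

2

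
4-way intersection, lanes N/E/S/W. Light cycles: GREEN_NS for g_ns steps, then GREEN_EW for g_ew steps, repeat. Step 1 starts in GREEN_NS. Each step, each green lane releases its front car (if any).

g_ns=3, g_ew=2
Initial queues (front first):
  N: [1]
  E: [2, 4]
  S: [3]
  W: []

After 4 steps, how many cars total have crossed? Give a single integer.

Answer: 3

Derivation:
Step 1 [NS]: N:car1-GO,E:wait,S:car3-GO,W:wait | queues: N=0 E=2 S=0 W=0
Step 2 [NS]: N:empty,E:wait,S:empty,W:wait | queues: N=0 E=2 S=0 W=0
Step 3 [NS]: N:empty,E:wait,S:empty,W:wait | queues: N=0 E=2 S=0 W=0
Step 4 [EW]: N:wait,E:car2-GO,S:wait,W:empty | queues: N=0 E=1 S=0 W=0
Cars crossed by step 4: 3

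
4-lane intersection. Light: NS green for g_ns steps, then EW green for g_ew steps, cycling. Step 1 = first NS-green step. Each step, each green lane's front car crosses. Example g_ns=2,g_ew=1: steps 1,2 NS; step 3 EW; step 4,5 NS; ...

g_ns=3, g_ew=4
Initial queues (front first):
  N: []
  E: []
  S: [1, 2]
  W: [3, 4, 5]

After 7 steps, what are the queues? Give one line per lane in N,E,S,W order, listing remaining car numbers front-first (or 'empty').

Step 1 [NS]: N:empty,E:wait,S:car1-GO,W:wait | queues: N=0 E=0 S=1 W=3
Step 2 [NS]: N:empty,E:wait,S:car2-GO,W:wait | queues: N=0 E=0 S=0 W=3
Step 3 [NS]: N:empty,E:wait,S:empty,W:wait | queues: N=0 E=0 S=0 W=3
Step 4 [EW]: N:wait,E:empty,S:wait,W:car3-GO | queues: N=0 E=0 S=0 W=2
Step 5 [EW]: N:wait,E:empty,S:wait,W:car4-GO | queues: N=0 E=0 S=0 W=1
Step 6 [EW]: N:wait,E:empty,S:wait,W:car5-GO | queues: N=0 E=0 S=0 W=0

N: empty
E: empty
S: empty
W: empty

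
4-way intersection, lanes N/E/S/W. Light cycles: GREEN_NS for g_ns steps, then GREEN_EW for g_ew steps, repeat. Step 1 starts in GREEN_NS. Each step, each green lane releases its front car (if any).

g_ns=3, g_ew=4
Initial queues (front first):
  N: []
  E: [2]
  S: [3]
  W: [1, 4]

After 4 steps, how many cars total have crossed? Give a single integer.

Answer: 3

Derivation:
Step 1 [NS]: N:empty,E:wait,S:car3-GO,W:wait | queues: N=0 E=1 S=0 W=2
Step 2 [NS]: N:empty,E:wait,S:empty,W:wait | queues: N=0 E=1 S=0 W=2
Step 3 [NS]: N:empty,E:wait,S:empty,W:wait | queues: N=0 E=1 S=0 W=2
Step 4 [EW]: N:wait,E:car2-GO,S:wait,W:car1-GO | queues: N=0 E=0 S=0 W=1
Cars crossed by step 4: 3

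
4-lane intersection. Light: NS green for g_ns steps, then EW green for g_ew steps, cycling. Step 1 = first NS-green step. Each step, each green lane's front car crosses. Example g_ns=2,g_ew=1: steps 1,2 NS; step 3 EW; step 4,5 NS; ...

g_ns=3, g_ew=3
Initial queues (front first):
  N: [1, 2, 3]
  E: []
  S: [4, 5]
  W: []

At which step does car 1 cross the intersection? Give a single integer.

Step 1 [NS]: N:car1-GO,E:wait,S:car4-GO,W:wait | queues: N=2 E=0 S=1 W=0
Step 2 [NS]: N:car2-GO,E:wait,S:car5-GO,W:wait | queues: N=1 E=0 S=0 W=0
Step 3 [NS]: N:car3-GO,E:wait,S:empty,W:wait | queues: N=0 E=0 S=0 W=0
Car 1 crosses at step 1

1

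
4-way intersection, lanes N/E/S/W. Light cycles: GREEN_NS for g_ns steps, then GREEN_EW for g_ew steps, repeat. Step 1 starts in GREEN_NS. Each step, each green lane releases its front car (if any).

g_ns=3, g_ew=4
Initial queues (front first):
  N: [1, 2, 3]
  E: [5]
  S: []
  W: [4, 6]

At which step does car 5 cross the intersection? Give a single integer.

Step 1 [NS]: N:car1-GO,E:wait,S:empty,W:wait | queues: N=2 E=1 S=0 W=2
Step 2 [NS]: N:car2-GO,E:wait,S:empty,W:wait | queues: N=1 E=1 S=0 W=2
Step 3 [NS]: N:car3-GO,E:wait,S:empty,W:wait | queues: N=0 E=1 S=0 W=2
Step 4 [EW]: N:wait,E:car5-GO,S:wait,W:car4-GO | queues: N=0 E=0 S=0 W=1
Step 5 [EW]: N:wait,E:empty,S:wait,W:car6-GO | queues: N=0 E=0 S=0 W=0
Car 5 crosses at step 4

4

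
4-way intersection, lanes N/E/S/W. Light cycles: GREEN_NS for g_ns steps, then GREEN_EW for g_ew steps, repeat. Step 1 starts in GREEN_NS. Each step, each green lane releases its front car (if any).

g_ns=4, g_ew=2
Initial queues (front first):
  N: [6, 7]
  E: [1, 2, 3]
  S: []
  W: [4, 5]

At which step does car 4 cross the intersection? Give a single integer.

Step 1 [NS]: N:car6-GO,E:wait,S:empty,W:wait | queues: N=1 E=3 S=0 W=2
Step 2 [NS]: N:car7-GO,E:wait,S:empty,W:wait | queues: N=0 E=3 S=0 W=2
Step 3 [NS]: N:empty,E:wait,S:empty,W:wait | queues: N=0 E=3 S=0 W=2
Step 4 [NS]: N:empty,E:wait,S:empty,W:wait | queues: N=0 E=3 S=0 W=2
Step 5 [EW]: N:wait,E:car1-GO,S:wait,W:car4-GO | queues: N=0 E=2 S=0 W=1
Step 6 [EW]: N:wait,E:car2-GO,S:wait,W:car5-GO | queues: N=0 E=1 S=0 W=0
Step 7 [NS]: N:empty,E:wait,S:empty,W:wait | queues: N=0 E=1 S=0 W=0
Step 8 [NS]: N:empty,E:wait,S:empty,W:wait | queues: N=0 E=1 S=0 W=0
Step 9 [NS]: N:empty,E:wait,S:empty,W:wait | queues: N=0 E=1 S=0 W=0
Step 10 [NS]: N:empty,E:wait,S:empty,W:wait | queues: N=0 E=1 S=0 W=0
Step 11 [EW]: N:wait,E:car3-GO,S:wait,W:empty | queues: N=0 E=0 S=0 W=0
Car 4 crosses at step 5

5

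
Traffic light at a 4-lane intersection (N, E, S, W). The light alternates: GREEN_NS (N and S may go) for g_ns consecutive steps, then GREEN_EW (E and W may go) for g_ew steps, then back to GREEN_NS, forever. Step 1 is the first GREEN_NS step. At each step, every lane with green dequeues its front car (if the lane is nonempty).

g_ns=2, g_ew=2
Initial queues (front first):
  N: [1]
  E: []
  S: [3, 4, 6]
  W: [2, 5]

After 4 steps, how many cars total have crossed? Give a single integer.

Step 1 [NS]: N:car1-GO,E:wait,S:car3-GO,W:wait | queues: N=0 E=0 S=2 W=2
Step 2 [NS]: N:empty,E:wait,S:car4-GO,W:wait | queues: N=0 E=0 S=1 W=2
Step 3 [EW]: N:wait,E:empty,S:wait,W:car2-GO | queues: N=0 E=0 S=1 W=1
Step 4 [EW]: N:wait,E:empty,S:wait,W:car5-GO | queues: N=0 E=0 S=1 W=0
Cars crossed by step 4: 5

Answer: 5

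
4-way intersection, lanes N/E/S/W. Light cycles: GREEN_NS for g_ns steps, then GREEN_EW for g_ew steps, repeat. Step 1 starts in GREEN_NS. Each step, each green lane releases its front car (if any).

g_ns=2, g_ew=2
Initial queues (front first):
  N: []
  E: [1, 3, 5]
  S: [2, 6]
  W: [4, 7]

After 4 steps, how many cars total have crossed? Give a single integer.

Answer: 6

Derivation:
Step 1 [NS]: N:empty,E:wait,S:car2-GO,W:wait | queues: N=0 E=3 S=1 W=2
Step 2 [NS]: N:empty,E:wait,S:car6-GO,W:wait | queues: N=0 E=3 S=0 W=2
Step 3 [EW]: N:wait,E:car1-GO,S:wait,W:car4-GO | queues: N=0 E=2 S=0 W=1
Step 4 [EW]: N:wait,E:car3-GO,S:wait,W:car7-GO | queues: N=0 E=1 S=0 W=0
Cars crossed by step 4: 6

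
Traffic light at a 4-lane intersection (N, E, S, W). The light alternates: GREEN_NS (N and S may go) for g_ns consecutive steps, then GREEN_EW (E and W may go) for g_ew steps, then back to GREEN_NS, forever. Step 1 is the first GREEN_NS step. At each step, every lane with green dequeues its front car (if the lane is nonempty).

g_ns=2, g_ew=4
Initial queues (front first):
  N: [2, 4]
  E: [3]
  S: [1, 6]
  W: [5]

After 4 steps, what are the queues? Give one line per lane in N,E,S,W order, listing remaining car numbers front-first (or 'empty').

Step 1 [NS]: N:car2-GO,E:wait,S:car1-GO,W:wait | queues: N=1 E=1 S=1 W=1
Step 2 [NS]: N:car4-GO,E:wait,S:car6-GO,W:wait | queues: N=0 E=1 S=0 W=1
Step 3 [EW]: N:wait,E:car3-GO,S:wait,W:car5-GO | queues: N=0 E=0 S=0 W=0

N: empty
E: empty
S: empty
W: empty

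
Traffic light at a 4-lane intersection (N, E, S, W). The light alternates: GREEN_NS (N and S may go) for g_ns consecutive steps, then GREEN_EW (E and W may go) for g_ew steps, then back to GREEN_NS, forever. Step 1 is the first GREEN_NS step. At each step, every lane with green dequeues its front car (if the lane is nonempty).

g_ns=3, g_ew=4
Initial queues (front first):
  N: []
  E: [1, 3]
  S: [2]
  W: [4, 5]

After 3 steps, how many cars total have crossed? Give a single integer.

Step 1 [NS]: N:empty,E:wait,S:car2-GO,W:wait | queues: N=0 E=2 S=0 W=2
Step 2 [NS]: N:empty,E:wait,S:empty,W:wait | queues: N=0 E=2 S=0 W=2
Step 3 [NS]: N:empty,E:wait,S:empty,W:wait | queues: N=0 E=2 S=0 W=2
Cars crossed by step 3: 1

Answer: 1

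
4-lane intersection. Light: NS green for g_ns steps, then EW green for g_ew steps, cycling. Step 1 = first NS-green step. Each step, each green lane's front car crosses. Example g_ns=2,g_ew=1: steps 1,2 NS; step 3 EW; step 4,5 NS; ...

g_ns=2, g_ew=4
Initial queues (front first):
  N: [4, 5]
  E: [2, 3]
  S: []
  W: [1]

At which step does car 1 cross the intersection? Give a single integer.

Step 1 [NS]: N:car4-GO,E:wait,S:empty,W:wait | queues: N=1 E=2 S=0 W=1
Step 2 [NS]: N:car5-GO,E:wait,S:empty,W:wait | queues: N=0 E=2 S=0 W=1
Step 3 [EW]: N:wait,E:car2-GO,S:wait,W:car1-GO | queues: N=0 E=1 S=0 W=0
Step 4 [EW]: N:wait,E:car3-GO,S:wait,W:empty | queues: N=0 E=0 S=0 W=0
Car 1 crosses at step 3

3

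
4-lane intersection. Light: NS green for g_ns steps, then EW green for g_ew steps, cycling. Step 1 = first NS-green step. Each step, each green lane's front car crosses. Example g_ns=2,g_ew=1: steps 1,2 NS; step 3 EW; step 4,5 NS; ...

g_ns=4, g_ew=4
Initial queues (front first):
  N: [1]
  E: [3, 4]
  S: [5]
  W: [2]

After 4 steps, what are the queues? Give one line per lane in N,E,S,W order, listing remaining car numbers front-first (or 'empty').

Step 1 [NS]: N:car1-GO,E:wait,S:car5-GO,W:wait | queues: N=0 E=2 S=0 W=1
Step 2 [NS]: N:empty,E:wait,S:empty,W:wait | queues: N=0 E=2 S=0 W=1
Step 3 [NS]: N:empty,E:wait,S:empty,W:wait | queues: N=0 E=2 S=0 W=1
Step 4 [NS]: N:empty,E:wait,S:empty,W:wait | queues: N=0 E=2 S=0 W=1

N: empty
E: 3 4
S: empty
W: 2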